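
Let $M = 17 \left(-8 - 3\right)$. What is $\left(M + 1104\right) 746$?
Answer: $684082$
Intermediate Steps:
$M = -187$ ($M = 17 \left(-11\right) = -187$)
$\left(M + 1104\right) 746 = \left(-187 + 1104\right) 746 = 917 \cdot 746 = 684082$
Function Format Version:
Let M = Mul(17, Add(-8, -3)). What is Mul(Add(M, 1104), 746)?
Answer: 684082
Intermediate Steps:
M = -187 (M = Mul(17, -11) = -187)
Mul(Add(M, 1104), 746) = Mul(Add(-187, 1104), 746) = Mul(917, 746) = 684082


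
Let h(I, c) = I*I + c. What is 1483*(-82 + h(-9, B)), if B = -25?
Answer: -38558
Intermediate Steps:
h(I, c) = c + I**2 (h(I, c) = I**2 + c = c + I**2)
1483*(-82 + h(-9, B)) = 1483*(-82 + (-25 + (-9)**2)) = 1483*(-82 + (-25 + 81)) = 1483*(-82 + 56) = 1483*(-26) = -38558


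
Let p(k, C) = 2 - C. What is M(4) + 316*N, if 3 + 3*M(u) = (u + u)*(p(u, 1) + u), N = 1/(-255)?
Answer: 943/85 ≈ 11.094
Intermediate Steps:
N = -1/255 ≈ -0.0039216
M(u) = -1 + 2*u*(1 + u)/3 (M(u) = -1 + ((u + u)*((2 - 1*1) + u))/3 = -1 + ((2*u)*((2 - 1) + u))/3 = -1 + ((2*u)*(1 + u))/3 = -1 + (2*u*(1 + u))/3 = -1 + 2*u*(1 + u)/3)
M(4) + 316*N = (-1 + (2/3)*4 + (2/3)*4**2) + 316*(-1/255) = (-1 + 8/3 + (2/3)*16) - 316/255 = (-1 + 8/3 + 32/3) - 316/255 = 37/3 - 316/255 = 943/85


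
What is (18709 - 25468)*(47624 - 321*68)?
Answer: -174355164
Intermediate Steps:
(18709 - 25468)*(47624 - 321*68) = -6759*(47624 - 21828) = -6759*25796 = -174355164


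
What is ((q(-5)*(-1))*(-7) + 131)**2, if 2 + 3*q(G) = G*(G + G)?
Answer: 59049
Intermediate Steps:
q(G) = -2/3 + 2*G**2/3 (q(G) = -2/3 + (G*(G + G))/3 = -2/3 + (G*(2*G))/3 = -2/3 + (2*G**2)/3 = -2/3 + 2*G**2/3)
((q(-5)*(-1))*(-7) + 131)**2 = (((-2/3 + (2/3)*(-5)**2)*(-1))*(-7) + 131)**2 = (((-2/3 + (2/3)*25)*(-1))*(-7) + 131)**2 = (((-2/3 + 50/3)*(-1))*(-7) + 131)**2 = ((16*(-1))*(-7) + 131)**2 = (-16*(-7) + 131)**2 = (112 + 131)**2 = 243**2 = 59049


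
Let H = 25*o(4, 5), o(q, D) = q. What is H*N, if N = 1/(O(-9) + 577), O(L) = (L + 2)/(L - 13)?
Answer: 2200/12701 ≈ 0.17321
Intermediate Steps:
O(L) = (2 + L)/(-13 + L)
H = 100 (H = 25*4 = 100)
N = 22/12701 (N = 1/((2 - 9)/(-13 - 9) + 577) = 1/(-7/(-22) + 577) = 1/(-1/22*(-7) + 577) = 1/(7/22 + 577) = 1/(12701/22) = 22/12701 ≈ 0.0017321)
H*N = 100*(22/12701) = 2200/12701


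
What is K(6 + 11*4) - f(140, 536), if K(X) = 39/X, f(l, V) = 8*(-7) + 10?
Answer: 2339/50 ≈ 46.780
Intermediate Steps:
f(l, V) = -46 (f(l, V) = -56 + 10 = -46)
K(6 + 11*4) - f(140, 536) = 39/(6 + 11*4) - 1*(-46) = 39/(6 + 44) + 46 = 39/50 + 46 = 2339/50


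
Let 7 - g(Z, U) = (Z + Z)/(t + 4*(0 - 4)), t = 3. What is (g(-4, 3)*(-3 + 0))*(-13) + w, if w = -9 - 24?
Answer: 216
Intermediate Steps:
g(Z, U) = 7 + 2*Z/13 (g(Z, U) = 7 - (Z + Z)/(3 + 4*(0 - 4)) = 7 - 2*Z/(3 + 4*(-4)) = 7 - 2*Z/(3 - 16) = 7 - 2*Z/(-13) = 7 - 2*Z*(-1)/13 = 7 - (-2)*Z/13 = 7 + 2*Z/13)
w = -33
(g(-4, 3)*(-3 + 0))*(-13) + w = ((7 + (2/13)*(-4))*(-3 + 0))*(-13) - 33 = ((7 - 8/13)*(-3))*(-13) - 33 = ((83/13)*(-3))*(-13) - 33 = -249/13*(-13) - 33 = 249 - 33 = 216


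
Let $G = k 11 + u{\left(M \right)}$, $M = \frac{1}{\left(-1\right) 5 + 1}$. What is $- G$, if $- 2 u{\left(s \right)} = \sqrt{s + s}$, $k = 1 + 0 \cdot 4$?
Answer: $-11 + \frac{i \sqrt{2}}{4} \approx -11.0 + 0.35355 i$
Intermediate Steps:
$k = 1$ ($k = 1 + 0 = 1$)
$M = - \frac{1}{4}$ ($M = \frac{1}{-5 + 1} = \frac{1}{-4} = - \frac{1}{4} \approx -0.25$)
$u{\left(s \right)} = - \frac{\sqrt{2} \sqrt{s}}{2}$ ($u{\left(s \right)} = - \frac{\sqrt{s + s}}{2} = - \frac{\sqrt{2 s}}{2} = - \frac{\sqrt{2} \sqrt{s}}{2}$)
$G = 11 - \frac{i \sqrt{2}}{4}$ ($G = 1 \cdot 11 - \frac{\sqrt{2} \sqrt{- \frac{1}{4}}}{2} = 11 - \frac{\sqrt{2} \frac{i}{2}}{2} = 11 - \frac{i \sqrt{2}}{4} \approx 11.0 - 0.35355 i$)
$- G = - (11 - \frac{i \sqrt{2}}{4}) = -11 + \frac{i \sqrt{2}}{4}$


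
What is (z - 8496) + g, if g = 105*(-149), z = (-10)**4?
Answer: -14141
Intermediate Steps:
z = 10000
g = -15645
(z - 8496) + g = (10000 - 8496) - 15645 = 1504 - 15645 = -14141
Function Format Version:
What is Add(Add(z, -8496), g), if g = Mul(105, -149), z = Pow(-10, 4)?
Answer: -14141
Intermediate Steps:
z = 10000
g = -15645
Add(Add(z, -8496), g) = Add(Add(10000, -8496), -15645) = Add(1504, -15645) = -14141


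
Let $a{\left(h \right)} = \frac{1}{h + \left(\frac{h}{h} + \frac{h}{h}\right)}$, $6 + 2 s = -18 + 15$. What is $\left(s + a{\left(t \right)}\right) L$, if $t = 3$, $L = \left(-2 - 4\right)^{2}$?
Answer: $- \frac{774}{5} \approx -154.8$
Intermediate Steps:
$L = 36$ ($L = \left(-6\right)^{2} = 36$)
$s = - \frac{9}{2}$ ($s = -3 + \frac{-18 + 15}{2} = -3 + \frac{1}{2} \left(-3\right) = -3 - \frac{3}{2} = - \frac{9}{2} \approx -4.5$)
$a{\left(h \right)} = \frac{1}{2 + h}$ ($a{\left(h \right)} = \frac{1}{h + \left(1 + 1\right)} = \frac{1}{h + 2} = \frac{1}{2 + h}$)
$\left(s + a{\left(t \right)}\right) L = \left(- \frac{9}{2} + \frac{1}{2 + 3}\right) 36 = \left(- \frac{9}{2} + \frac{1}{5}\right) 36 = \left(- \frac{43}{10}\right) 36 = - \frac{774}{5}$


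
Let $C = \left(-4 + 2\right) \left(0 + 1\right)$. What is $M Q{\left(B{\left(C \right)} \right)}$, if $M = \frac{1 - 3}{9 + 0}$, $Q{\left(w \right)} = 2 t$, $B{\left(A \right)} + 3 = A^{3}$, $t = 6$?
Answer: $- \frac{8}{3} \approx -2.6667$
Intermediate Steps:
$C = -2$ ($C = \left(-2\right) 1 = -2$)
$B{\left(A \right)} = -3 + A^{3}$
$Q{\left(w \right)} = 12$ ($Q{\left(w \right)} = 2 \cdot 6 = 12$)
$M = - \frac{2}{9} \approx -0.22222$
$M Q{\left(B{\left(C \right)} \right)} = \left(- \frac{2}{9}\right) 12 = - \frac{8}{3}$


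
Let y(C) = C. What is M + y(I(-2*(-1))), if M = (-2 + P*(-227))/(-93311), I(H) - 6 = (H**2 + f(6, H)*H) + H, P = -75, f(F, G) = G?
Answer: 1475953/93311 ≈ 15.818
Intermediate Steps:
I(H) = 6 + H + 2*H**2 (I(H) = 6 + ((H**2 + H*H) + H) = 6 + ((H**2 + H**2) + H) = 6 + (2*H**2 + H) = 6 + (H + 2*H**2) = 6 + H + 2*H**2)
M = -17023/93311 (M = (-2 - 75*(-227))/(-93311) = (-2 + 17025)*(-1/93311) = 17023*(-1/93311) = -17023/93311 ≈ -0.18243)
M + y(I(-2*(-1))) = -17023/93311 + (6 - 2*(-1) + 2*(-2*(-1))**2) = -17023/93311 + (6 + 2 + 2*2**2) = -17023/93311 + (6 + 2 + 2*4) = -17023/93311 + (6 + 2 + 8) = -17023/93311 + 16 = 1475953/93311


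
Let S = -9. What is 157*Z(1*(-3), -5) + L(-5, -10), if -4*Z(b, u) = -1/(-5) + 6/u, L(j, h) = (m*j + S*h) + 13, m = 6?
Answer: 449/4 ≈ 112.25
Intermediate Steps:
L(j, h) = 13 - 9*h + 6*j (L(j, h) = (6*j - 9*h) + 13 = (-9*h + 6*j) + 13 = 13 - 9*h + 6*j)
Z(b, u) = -1/20 - 3/(2*u) (Z(b, u) = -(-1/(-5) + 6/u)/4 = -(-1*(-⅕) + 6/u)/4 = -(⅕ + 6/u)/4 = -1/20 - 3/(2*u))
157*Z(1*(-3), -5) + L(-5, -10) = 157*((1/20)*(-30 - 1*(-5))/(-5)) + (13 - 9*(-10) + 6*(-5)) = 157*((1/20)*(-⅕)*(-30 + 5)) + (13 + 90 - 30) = 157*((1/20)*(-⅕)*(-25)) + 73 = 157*(¼) + 73 = 157/4 + 73 = 449/4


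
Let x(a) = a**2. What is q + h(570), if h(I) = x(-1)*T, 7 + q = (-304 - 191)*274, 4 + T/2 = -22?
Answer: -135689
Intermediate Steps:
T = -52 (T = -8 + 2*(-22) = -8 - 44 = -52)
q = -135637 (q = -7 + (-304 - 191)*274 = -7 - 495*274 = -7 - 135630 = -135637)
h(I) = -52 (h(I) = (-1)**2*(-52) = 1*(-52) = -52)
q + h(570) = -135637 - 52 = -135689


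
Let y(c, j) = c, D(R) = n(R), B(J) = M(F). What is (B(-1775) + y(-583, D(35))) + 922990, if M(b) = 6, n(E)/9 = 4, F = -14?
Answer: 922413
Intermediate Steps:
n(E) = 36 (n(E) = 9*4 = 36)
B(J) = 6
D(R) = 36
(B(-1775) + y(-583, D(35))) + 922990 = (6 - 583) + 922990 = -577 + 922990 = 922413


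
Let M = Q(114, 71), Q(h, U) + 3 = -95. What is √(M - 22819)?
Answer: I*√22917 ≈ 151.38*I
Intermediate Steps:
Q(h, U) = -98 (Q(h, U) = -3 - 95 = -98)
M = -98
√(M - 22819) = √(-98 - 22819) = √(-22917) = I*√22917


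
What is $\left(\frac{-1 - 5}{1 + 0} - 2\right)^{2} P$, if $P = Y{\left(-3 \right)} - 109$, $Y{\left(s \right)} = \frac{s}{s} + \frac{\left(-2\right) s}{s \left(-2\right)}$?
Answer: $-6848$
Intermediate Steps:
$Y{\left(s \right)} = 2$ ($Y{\left(s \right)} = 1 + \frac{\left(-2\right) s}{\left(-2\right) s} = 1 + - 2 s \left(- \frac{1}{2 s}\right) = 1 + 1 = 2$)
$P = -107$ ($P = 2 - 109 = -107$)
$\left(\frac{-1 - 5}{1 + 0} - 2\right)^{2} P = \left(\frac{-1 - 5}{1 + 0} - 2\right)^{2} \left(-107\right) = \left(- \frac{6}{1} - 2\right)^{2} \left(-107\right) = \left(\left(-6\right) 1 - 2\right)^{2} \left(-107\right) = \left(-6 - 2\right)^{2} \left(-107\right) = \left(-8\right)^{2} \left(-107\right) = 64 \left(-107\right) = -6848$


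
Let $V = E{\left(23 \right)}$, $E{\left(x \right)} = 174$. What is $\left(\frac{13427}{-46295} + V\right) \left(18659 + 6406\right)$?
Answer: $\frac{40314059739}{9259} \approx 4.354 \cdot 10^{6}$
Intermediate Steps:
$V = 174$
$\left(\frac{13427}{-46295} + V\right) \left(18659 + 6406\right) = \left(\frac{13427}{-46295} + 174\right) \left(18659 + 6406\right) = \left(13427 \left(- \frac{1}{46295}\right) + 174\right) 25065 = \left(- \frac{13427}{46295} + 174\right) 25065 = \frac{8041903}{46295} \cdot 25065 = \frac{40314059739}{9259}$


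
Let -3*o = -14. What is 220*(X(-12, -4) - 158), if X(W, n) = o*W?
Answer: -47080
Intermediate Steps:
o = 14/3 (o = -⅓*(-14) = 14/3 ≈ 4.6667)
X(W, n) = 14*W/3
220*(X(-12, -4) - 158) = 220*((14/3)*(-12) - 158) = 220*(-56 - 158) = 220*(-214) = -47080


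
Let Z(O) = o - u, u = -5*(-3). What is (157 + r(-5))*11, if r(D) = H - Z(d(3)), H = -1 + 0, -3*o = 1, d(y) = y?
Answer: 5654/3 ≈ 1884.7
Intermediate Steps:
o = -⅓ (o = -⅓*1 = -⅓ ≈ -0.33333)
u = 15
H = -1
Z(O) = -46/3 (Z(O) = -⅓ - 1*15 = -⅓ - 15 = -46/3)
r(D) = 43/3 (r(D) = -1 - 1*(-46/3) = -1 + 46/3 = 43/3)
(157 + r(-5))*11 = (157 + 43/3)*11 = (514/3)*11 = 5654/3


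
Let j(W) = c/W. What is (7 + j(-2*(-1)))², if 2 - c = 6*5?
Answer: 49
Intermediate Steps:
c = -28 (c = 2 - 6*5 = 2 - 1*30 = 2 - 30 = -28)
j(W) = -28/W
(7 + j(-2*(-1)))² = (7 - 28/((-2*(-1))))² = (7 - 28/2)² = (7 - 28*½)² = (7 - 14)² = (-7)² = 49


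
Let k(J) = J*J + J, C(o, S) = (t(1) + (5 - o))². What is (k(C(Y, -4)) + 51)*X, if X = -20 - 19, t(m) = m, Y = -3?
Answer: -261027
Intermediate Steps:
C(o, S) = (6 - o)² (C(o, S) = (1 + (5 - o))² = (6 - o)²)
k(J) = J + J² (k(J) = J² + J = J + J²)
X = -39
(k(C(Y, -4)) + 51)*X = ((6 - 1*(-3))²*(1 + (6 - 1*(-3))²) + 51)*(-39) = ((6 + 3)²*(1 + (6 + 3)²) + 51)*(-39) = (9²*(1 + 9²) + 51)*(-39) = (81*(1 + 81) + 51)*(-39) = (81*82 + 51)*(-39) = (6642 + 51)*(-39) = 6693*(-39) = -261027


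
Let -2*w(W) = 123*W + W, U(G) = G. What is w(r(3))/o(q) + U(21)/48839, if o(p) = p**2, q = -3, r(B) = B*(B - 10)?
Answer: 3028027/20931 ≈ 144.67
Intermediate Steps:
r(B) = B*(-10 + B)
w(W) = -62*W (w(W) = -(123*W + W)/2 = -62*W)
w(r(3))/o(q) + U(21)/48839 = (-186*(-10 + 3))/((-3)**2) + 21/48839 = -186*(-7)/9 + 21*(1/48839) = -62*(-21)*(1/9) + 3/6977 = 1302*(1/9) + 3/6977 = 434/3 + 3/6977 = 3028027/20931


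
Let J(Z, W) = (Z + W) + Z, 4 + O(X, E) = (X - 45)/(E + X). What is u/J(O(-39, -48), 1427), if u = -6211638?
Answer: -180137502/41207 ≈ -4371.5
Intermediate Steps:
O(X, E) = -4 + (-45 + X)/(E + X) (O(X, E) = -4 + (X - 45)/(E + X) = -4 + (-45 + X)/(E + X))
J(Z, W) = W + 2*Z (J(Z, W) = (W + Z) + Z = W + 2*Z)
u/J(O(-39, -48), 1427) = -6211638/(1427 + 2*((-45 - 4*(-48) - 3*(-39))/(-48 - 39))) = -6211638/(1427 + 2*((-45 + 192 + 117)/(-87))) = -6211638/(1427 + 2*(-1/87*264)) = -6211638/(1427 + 2*(-88/29)) = -6211638/(1427 - 176/29) = -6211638/41207/29 = -6211638*29/41207 = -180137502/41207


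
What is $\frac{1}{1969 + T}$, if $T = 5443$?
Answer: $\frac{1}{7412} \approx 0.00013492$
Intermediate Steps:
$\frac{1}{1969 + T} = \frac{1}{1969 + 5443} = \frac{1}{7412}$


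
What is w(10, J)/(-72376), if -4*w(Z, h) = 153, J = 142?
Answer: 153/289504 ≈ 0.00052849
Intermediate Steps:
w(Z, h) = -153/4 (w(Z, h) = -¼*153 = -153/4)
w(10, J)/(-72376) = -153/4/(-72376) = -153/4*(-1/72376) = 153/289504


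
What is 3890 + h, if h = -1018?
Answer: 2872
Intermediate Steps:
3890 + h = 3890 - 1018 = 2872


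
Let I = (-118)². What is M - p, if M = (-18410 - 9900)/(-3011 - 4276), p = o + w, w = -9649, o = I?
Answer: -31123615/7287 ≈ -4271.1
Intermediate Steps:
I = 13924
o = 13924
p = 4275 (p = 13924 - 9649 = 4275)
M = 28310/7287 (M = -28310/(-7287) = -28310*(-1/7287) = 28310/7287 ≈ 3.8850)
M - p = 28310/7287 - 1*4275 = 28310/7287 - 4275 = -31123615/7287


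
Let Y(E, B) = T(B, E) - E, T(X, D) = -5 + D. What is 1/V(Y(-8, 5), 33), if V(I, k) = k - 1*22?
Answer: 1/11 ≈ 0.090909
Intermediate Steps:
Y(E, B) = -5 (Y(E, B) = (-5 + E) - E = -5)
V(I, k) = -22 + k (V(I, k) = k - 22 = -22 + k)
1/V(Y(-8, 5), 33) = 1/(-22 + 33) = 1/11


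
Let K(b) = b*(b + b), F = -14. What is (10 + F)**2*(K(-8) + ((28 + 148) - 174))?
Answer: 2080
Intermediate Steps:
K(b) = 2*b**2 (K(b) = b*(2*b) = 2*b**2)
(10 + F)**2*(K(-8) + ((28 + 148) - 174)) = (10 - 14)**2*(2*(-8)**2 + ((28 + 148) - 174)) = (-4)**2*(2*64 + (176 - 174)) = 16*(128 + 2) = 16*130 = 2080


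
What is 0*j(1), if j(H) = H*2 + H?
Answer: 0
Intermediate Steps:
j(H) = 3*H (j(H) = 2*H + H = 3*H)
0*j(1) = 0*(3*1) = 0*3 = 0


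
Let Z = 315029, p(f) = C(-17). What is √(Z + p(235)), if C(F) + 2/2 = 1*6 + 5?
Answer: √315039 ≈ 561.28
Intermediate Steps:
C(F) = 10 (C(F) = -1 + (1*6 + 5) = -1 + (6 + 5) = -1 + 11 = 10)
p(f) = 10
√(Z + p(235)) = √(315029 + 10) = √315039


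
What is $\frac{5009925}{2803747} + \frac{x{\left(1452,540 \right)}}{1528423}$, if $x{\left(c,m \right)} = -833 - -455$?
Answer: $\frac{7656224781909}{4285311400981} \approx 1.7866$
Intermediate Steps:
$x{\left(c,m \right)} = -378$ ($x{\left(c,m \right)} = -833 + 455 = -378$)
$\frac{5009925}{2803747} + \frac{x{\left(1452,540 \right)}}{1528423} = \frac{5009925}{2803747} - \frac{378}{1528423} = \frac{7656224781909}{4285311400981}$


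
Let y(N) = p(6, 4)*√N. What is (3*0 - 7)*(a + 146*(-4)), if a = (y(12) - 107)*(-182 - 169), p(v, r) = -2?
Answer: -258811 - 9828*√3 ≈ -2.7583e+5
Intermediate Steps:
y(N) = -2*√N
a = 37557 + 1404*√3 (a = (-4*√3 - 107)*(-182 - 169) = (-4*√3 - 107)*(-351) = (-107 - 4*√3)*(-351) = 37557 + 1404*√3 ≈ 39989.)
(3*0 - 7)*(a + 146*(-4)) = (3*0 - 7)*((37557 + 1404*√3) + 146*(-4)) = (0 - 7)*((37557 + 1404*√3) - 584) = -7*(36973 + 1404*√3) = -258811 - 9828*√3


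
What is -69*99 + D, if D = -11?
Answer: -6842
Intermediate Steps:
-69*99 + D = -69*99 - 11 = -6831 - 11 = -6842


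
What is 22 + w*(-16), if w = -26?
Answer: 438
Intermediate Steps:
22 + w*(-16) = 22 - 26*(-16) = 22 + 416 = 438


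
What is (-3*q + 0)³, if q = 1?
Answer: -27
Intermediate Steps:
(-3*q + 0)³ = (-3*1 + 0)³ = (-3 + 0)³ = (-3)³ = -27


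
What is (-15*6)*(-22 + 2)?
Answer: 1800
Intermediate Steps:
(-15*6)*(-22 + 2) = -90*(-20) = 1800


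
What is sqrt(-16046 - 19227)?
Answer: I*sqrt(35273) ≈ 187.81*I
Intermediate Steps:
sqrt(-16046 - 19227) = sqrt(-35273) = I*sqrt(35273)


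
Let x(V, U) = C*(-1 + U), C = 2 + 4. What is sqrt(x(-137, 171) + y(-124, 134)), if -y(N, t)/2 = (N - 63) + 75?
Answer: 2*sqrt(311) ≈ 35.270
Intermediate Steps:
C = 6
x(V, U) = -6 + 6*U (x(V, U) = 6*(-1 + U) = -6 + 6*U)
y(N, t) = -24 - 2*N (y(N, t) = -2*((N - 63) + 75) = -2*((-63 + N) + 75) = -2*(12 + N) = -24 - 2*N)
sqrt(x(-137, 171) + y(-124, 134)) = sqrt((-6 + 6*171) + (-24 - 2*(-124))) = sqrt((-6 + 1026) + (-24 + 248)) = sqrt(1020 + 224) = sqrt(1244) = 2*sqrt(311)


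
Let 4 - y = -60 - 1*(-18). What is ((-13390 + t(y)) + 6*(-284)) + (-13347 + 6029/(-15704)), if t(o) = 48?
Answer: -445889701/15704 ≈ -28393.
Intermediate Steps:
y = 46 (y = 4 - (-60 - 1*(-18)) = 4 - (-60 + 18) = 4 - 1*(-42) = 4 + 42 = 46)
((-13390 + t(y)) + 6*(-284)) + (-13347 + 6029/(-15704)) = ((-13390 + 48) + 6*(-284)) + (-13347 + 6029/(-15704)) = (-13342 - 1704) + (-13347 + 6029*(-1/15704)) = -15046 + (-13347 - 6029/15704) = -15046 - 209607317/15704 = -445889701/15704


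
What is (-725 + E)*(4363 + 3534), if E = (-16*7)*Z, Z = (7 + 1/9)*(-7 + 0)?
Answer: 344711947/9 ≈ 3.8301e+7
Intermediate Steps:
Z = -448/9 (Z = (7 + ⅑)*(-7) = (64/9)*(-7) = -448/9 ≈ -49.778)
E = 50176/9 (E = -16*7*(-448/9) = -112*(-448/9) = 50176/9 ≈ 5575.1)
(-725 + E)*(4363 + 3534) = (-725 + 50176/9)*(4363 + 3534) = (43651/9)*7897 = 344711947/9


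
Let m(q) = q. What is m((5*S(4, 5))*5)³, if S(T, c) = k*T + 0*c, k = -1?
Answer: -1000000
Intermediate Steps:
S(T, c) = -T (S(T, c) = -T + 0*c = -T + 0 = -T)
m((5*S(4, 5))*5)³ = ((5*(-1*4))*5)³ = ((5*(-4))*5)³ = (-20*5)³ = (-100)³ = -1000000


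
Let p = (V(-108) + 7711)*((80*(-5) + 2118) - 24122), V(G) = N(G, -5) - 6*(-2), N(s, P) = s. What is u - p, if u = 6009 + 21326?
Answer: 170633795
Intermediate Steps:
u = 27335
V(G) = 12 + G (V(G) = G - 6*(-2) = G + 12 = 12 + G)
p = -170606460 (p = ((12 - 108) + 7711)*((80*(-5) + 2118) - 24122) = (-96 + 7711)*((-400 + 2118) - 24122) = 7615*(1718 - 24122) = 7615*(-22404) = -170606460)
u - p = 27335 - 1*(-170606460) = 27335 + 170606460 = 170633795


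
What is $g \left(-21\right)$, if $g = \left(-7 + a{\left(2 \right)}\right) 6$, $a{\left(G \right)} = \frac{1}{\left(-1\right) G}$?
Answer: $945$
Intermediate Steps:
$a{\left(G \right)} = - \frac{1}{G}$
$g = -45$ ($g = \left(-7 - \frac{1}{2}\right) 6 = \left(- \frac{15}{2}\right) 6 = -45$)
$g \left(-21\right) = \left(-45\right) \left(-21\right) = 945$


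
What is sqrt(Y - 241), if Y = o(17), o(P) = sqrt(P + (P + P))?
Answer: sqrt(-241 + sqrt(51)) ≈ 15.292*I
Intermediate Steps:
o(P) = sqrt(3)*sqrt(P) (o(P) = sqrt(P + 2*P) = sqrt(3*P) = sqrt(3)*sqrt(P))
Y = sqrt(51) (Y = sqrt(3)*sqrt(17) = sqrt(51) ≈ 7.1414)
sqrt(Y - 241) = sqrt(sqrt(51) - 241) = sqrt(-241 + sqrt(51))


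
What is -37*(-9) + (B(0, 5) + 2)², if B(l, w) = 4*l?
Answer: 337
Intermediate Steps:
-37*(-9) + (B(0, 5) + 2)² = -37*(-9) + (4*0 + 2)² = 333 + (0 + 2)² = 333 + 2² = 333 + 4 = 337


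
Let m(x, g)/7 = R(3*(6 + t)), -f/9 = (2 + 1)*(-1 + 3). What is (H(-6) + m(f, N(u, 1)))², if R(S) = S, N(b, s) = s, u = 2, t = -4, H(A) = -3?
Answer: 1521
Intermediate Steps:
f = -54 (f = -9*(2 + 1)*(-1 + 3) = -27*2 = -9*6 = -54)
m(x, g) = 42 (m(x, g) = 7*(3*(6 - 4)) = 7*(3*2) = 7*6 = 42)
(H(-6) + m(f, N(u, 1)))² = (-3 + 42)² = 39² = 1521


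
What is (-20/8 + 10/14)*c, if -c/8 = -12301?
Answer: -1230100/7 ≈ -1.7573e+5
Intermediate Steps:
c = 98408 (c = -8*(-12301) = 98408)
(-20/8 + 10/14)*c = (-20/8 + 10/14)*98408 = (-20*⅛ + 10*(1/14))*98408 = (-5/2 + 5/7)*98408 = -25/14*98408 = -1230100/7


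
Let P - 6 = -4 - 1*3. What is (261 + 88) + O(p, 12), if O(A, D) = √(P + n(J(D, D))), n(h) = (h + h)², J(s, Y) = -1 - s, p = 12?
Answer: 349 + 15*√3 ≈ 374.98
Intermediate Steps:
P = -1 (P = 6 + (-4 - 1*3) = 6 + (-4 - 3) = 6 - 7 = -1)
n(h) = 4*h² (n(h) = (2*h)² = 4*h²)
O(A, D) = √(-1 + 4*(-1 - D)²)
(261 + 88) + O(p, 12) = (261 + 88) + √(-1 + 4*(1 + 12)²) = 349 + √(-1 + 4*13²) = 349 + √(-1 + 4*169) = 349 + √(-1 + 676) = 349 + √675 = 349 + 15*√3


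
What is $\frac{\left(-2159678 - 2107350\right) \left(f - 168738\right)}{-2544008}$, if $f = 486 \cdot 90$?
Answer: $- \frac{66671245743}{318001} \approx -2.0966 \cdot 10^{5}$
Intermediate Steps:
$f = 43740$
$\frac{\left(-2159678 - 2107350\right) \left(f - 168738\right)}{-2544008} = \frac{\left(-2159678 - 2107350\right) \left(43740 - 168738\right)}{-2544008} = \left(-4267028\right) \left(-124998\right) \left(- \frac{1}{2544008}\right) = 533369965944 \left(- \frac{1}{2544008}\right) = - \frac{66671245743}{318001}$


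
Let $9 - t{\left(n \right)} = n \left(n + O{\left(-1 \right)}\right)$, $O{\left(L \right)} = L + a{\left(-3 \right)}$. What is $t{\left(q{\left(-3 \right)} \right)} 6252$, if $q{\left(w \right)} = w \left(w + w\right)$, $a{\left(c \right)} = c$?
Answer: $-1519236$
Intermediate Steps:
$q{\left(w \right)} = 2 w^{2}$ ($q{\left(w \right)} = w 2 w = 2 w^{2}$)
$O{\left(L \right)} = -3 + L$ ($O{\left(L \right)} = L - 3 = -3 + L$)
$t{\left(n \right)} = 9 - n \left(-4 + n\right)$ ($t{\left(n \right)} = 9 - n \left(n - 4\right) = 9 - n \left(-4 + n\right)$)
$t{\left(q{\left(-3 \right)} \right)} 6252 = \left(9 - \left(2 \left(-3\right)^{2}\right)^{2} + 4 \cdot 2 \left(-3\right)^{2}\right) 6252 = \left(9 - \left(2 \cdot 9\right)^{2} + 4 \cdot 2 \cdot 9\right) 6252 = \left(9 - 18^{2} + 4 \cdot 18\right) 6252 = \left(9 - 324 + 72\right) 6252 = \left(-243\right) 6252 = -1519236$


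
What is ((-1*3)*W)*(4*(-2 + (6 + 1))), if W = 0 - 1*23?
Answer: 1380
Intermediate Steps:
W = -23 (W = 0 - 23 = -23)
((-1*3)*W)*(4*(-2 + (6 + 1))) = (-1*3*(-23))*(4*(-2 + (6 + 1))) = (-3*(-23))*(4*(-2 + 7)) = 69*(4*5) = 69*20 = 1380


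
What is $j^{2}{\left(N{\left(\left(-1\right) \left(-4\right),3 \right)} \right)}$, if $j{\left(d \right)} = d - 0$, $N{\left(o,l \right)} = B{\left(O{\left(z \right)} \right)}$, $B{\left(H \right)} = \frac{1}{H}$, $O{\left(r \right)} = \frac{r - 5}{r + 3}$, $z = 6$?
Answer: $81$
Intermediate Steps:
$O{\left(r \right)} = \frac{-5 + r}{3 + r}$
$N{\left(o,l \right)} = 9$ ($N{\left(o,l \right)} = \frac{1}{\frac{1}{3 + 6} \left(-5 + 6\right)} = \frac{1}{\frac{1}{9} \cdot 1} = \frac{1}{\frac{1}{9}} = 9$)
$j{\left(d \right)} = d$ ($j{\left(d \right)} = d + 0 = d$)
$j^{2}{\left(N{\left(\left(-1\right) \left(-4\right),3 \right)} \right)} = 9^{2} = 81$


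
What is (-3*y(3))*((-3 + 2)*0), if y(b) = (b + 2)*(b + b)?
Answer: 0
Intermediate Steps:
y(b) = 2*b*(2 + b) (y(b) = (2 + b)*(2*b) = 2*b*(2 + b))
(-3*y(3))*((-3 + 2)*0) = (-6*3*(2 + 3))*((-3 + 2)*0) = (-6*3*5)*(-1*0) = -3*30*0 = -90*0 = 0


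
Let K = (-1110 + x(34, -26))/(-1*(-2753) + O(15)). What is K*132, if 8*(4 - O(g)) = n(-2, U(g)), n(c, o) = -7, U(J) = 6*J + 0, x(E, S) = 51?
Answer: -1118304/22063 ≈ -50.687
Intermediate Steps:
U(J) = 6*J
O(g) = 39/8 (O(g) = 4 - 1/8*(-7) = 4 + 7/8 = 39/8)
K = -8472/22063 (K = (-1110 + 51)/(-1*(-2753) + 39/8) = -1059/(2753 + 39/8) = -1059/22063/8 = -1059*8/22063 = -8472/22063 ≈ -0.38399)
K*132 = -8472/22063*132 = -1118304/22063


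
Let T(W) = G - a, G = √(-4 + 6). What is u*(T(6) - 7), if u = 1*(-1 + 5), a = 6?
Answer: -52 + 4*√2 ≈ -46.343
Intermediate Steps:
u = 4 (u = 1*4 = 4)
G = √2 ≈ 1.4142
T(W) = -6 + √2 (T(W) = √2 - 1*6 = √2 - 6 = -6 + √2)
u*(T(6) - 7) = 4*((-6 + √2) - 7) = 4*(-13 + √2) = -52 + 4*√2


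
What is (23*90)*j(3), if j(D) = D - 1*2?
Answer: 2070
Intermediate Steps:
j(D) = -2 + D (j(D) = D - 2 = -2 + D)
(23*90)*j(3) = (23*90)*(-2 + 3) = 2070*1 = 2070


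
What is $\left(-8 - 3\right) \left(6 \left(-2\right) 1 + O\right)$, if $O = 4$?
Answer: $88$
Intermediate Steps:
$\left(-8 - 3\right) \left(6 \left(-2\right) 1 + O\right) = \left(-8 - 3\right) \left(6 \left(-2\right) 1 + 4\right) = \left(-8 - 3\right) \left(\left(-12\right) 1 + 4\right) = - 11 \left(-12 + 4\right) = \left(-11\right) \left(-8\right) = 88$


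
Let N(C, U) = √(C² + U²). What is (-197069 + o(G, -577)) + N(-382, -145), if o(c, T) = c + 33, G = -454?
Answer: -197490 + √166949 ≈ -1.9708e+5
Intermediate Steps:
o(c, T) = 33 + c
(-197069 + o(G, -577)) + N(-382, -145) = (-197069 + (33 - 454)) + √((-382)² + (-145)²) = (-197069 - 421) + √(145924 + 21025) = -197490 + √166949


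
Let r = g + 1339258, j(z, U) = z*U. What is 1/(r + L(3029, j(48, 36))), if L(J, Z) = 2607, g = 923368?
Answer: 1/2265233 ≈ 4.4146e-7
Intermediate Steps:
j(z, U) = U*z
r = 2262626 (r = 923368 + 1339258 = 2262626)
1/(r + L(3029, j(48, 36))) = 1/(2262626 + 2607) = 1/2265233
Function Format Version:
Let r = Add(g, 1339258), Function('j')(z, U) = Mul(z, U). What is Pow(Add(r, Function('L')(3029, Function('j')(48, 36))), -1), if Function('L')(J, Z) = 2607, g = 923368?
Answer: Rational(1, 2265233) ≈ 4.4146e-7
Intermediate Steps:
Function('j')(z, U) = Mul(U, z)
r = 2262626 (r = Add(923368, 1339258) = 2262626)
Pow(Add(r, Function('L')(3029, Function('j')(48, 36))), -1) = Pow(Add(2262626, 2607), -1) = Pow(2265233, -1) = Rational(1, 2265233)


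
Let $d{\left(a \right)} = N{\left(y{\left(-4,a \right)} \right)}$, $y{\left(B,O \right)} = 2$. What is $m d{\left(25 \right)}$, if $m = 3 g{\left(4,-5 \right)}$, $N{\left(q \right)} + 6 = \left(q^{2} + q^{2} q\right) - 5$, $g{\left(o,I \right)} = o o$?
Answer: $48$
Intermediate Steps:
$g{\left(o,I \right)} = o^{2}$
$N{\left(q \right)} = -11 + q^{2} + q^{3}$ ($N{\left(q \right)} = -6 - \left(5 - q^{2} - q^{2} q\right) = -6 - \left(5 - q^{2} - q^{3}\right) = -6 + \left(-5 + q^{2} + q^{3}\right) = -11 + q^{2} + q^{3}$)
$d{\left(a \right)} = 1$ ($d{\left(a \right)} = -11 + 2^{2} + 2^{3} = -11 + 4 + 8 = 1$)
$m = 48$ ($m = 3 \cdot 4^{2} = 3 \cdot 16 = 48$)
$m d{\left(25 \right)} = 48 \cdot 1 = 48$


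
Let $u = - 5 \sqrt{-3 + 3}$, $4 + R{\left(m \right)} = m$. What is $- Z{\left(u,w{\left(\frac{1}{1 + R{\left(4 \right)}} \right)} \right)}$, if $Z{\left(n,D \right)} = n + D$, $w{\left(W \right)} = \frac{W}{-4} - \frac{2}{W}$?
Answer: $\frac{9}{4} \approx 2.25$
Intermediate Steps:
$R{\left(m \right)} = -4 + m$
$u = 0$ ($u = - 5 \sqrt{0} = \left(-5\right) 0 = 0$)
$w{\left(W \right)} = - \frac{2}{W} - \frac{W}{4}$ ($w{\left(W \right)} = W \left(- \frac{1}{4}\right) - \frac{2}{W} = - \frac{W}{4} - \frac{2}{W} = - \frac{2}{W} - \frac{W}{4}$)
$Z{\left(n,D \right)} = D + n$
$- Z{\left(u,w{\left(\frac{1}{1 + R{\left(4 \right)}} \right)} \right)} = - (\left(- \frac{2}{\frac{1}{1 + \left(-4 + 4\right)}} - \frac{1}{4 \left(1 + \left(-4 + 4\right)\right)}\right) + 0) = - (\left(- \frac{2}{\frac{1}{1 + 0}} - \frac{1}{4 \left(1 + 0\right)}\right) + 0) = - (\left(- \frac{2}{1^{-1}} - \frac{1}{4 \cdot 1}\right) + 0) = - (\left(- \frac{2}{1} - \frac{1}{4}\right) + 0) = - (\left(\left(-2\right) 1 - \frac{1}{4}\right) + 0) = - (\left(-2 - \frac{1}{4}\right) + 0) = - (- \frac{9}{4} + 0) = \left(-1\right) \left(- \frac{9}{4}\right) = \frac{9}{4}$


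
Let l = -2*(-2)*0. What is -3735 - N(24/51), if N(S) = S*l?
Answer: -3735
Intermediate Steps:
l = 0 (l = 4*0 = 0)
N(S) = 0 (N(S) = S*0 = 0)
-3735 - N(24/51) = -3735 - 1*0 = -3735 + 0 = -3735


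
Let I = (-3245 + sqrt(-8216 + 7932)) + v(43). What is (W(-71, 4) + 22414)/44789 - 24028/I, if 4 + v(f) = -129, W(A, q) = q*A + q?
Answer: 485993115411/63886850444 + 6007*I*sqrt(71)/1426396 ≈ 7.6071 + 0.035485*I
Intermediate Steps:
W(A, q) = q + A*q (W(A, q) = A*q + q = q + A*q)
v(f) = -133 (v(f) = -4 - 129 = -133)
I = -3378 + 2*I*sqrt(71) (I = (-3245 + sqrt(-8216 + 7932)) - 133 = (-3245 + sqrt(-284)) - 133 = (-3245 + 2*I*sqrt(71)) - 133 = -3378 + 2*I*sqrt(71) ≈ -3378.0 + 16.852*I)
(W(-71, 4) + 22414)/44789 - 24028/I = (4*(1 - 71) + 22414)/44789 - 24028/(-3378 + 2*I*sqrt(71)) = (4*(-70) + 22414)*(1/44789) - 24028/(-3378 + 2*I*sqrt(71)) = (-280 + 22414)*(1/44789) - 24028/(-3378 + 2*I*sqrt(71)) = 22134*(1/44789) - 24028/(-3378 + 2*I*sqrt(71)) = 22134/44789 - 24028/(-3378 + 2*I*sqrt(71))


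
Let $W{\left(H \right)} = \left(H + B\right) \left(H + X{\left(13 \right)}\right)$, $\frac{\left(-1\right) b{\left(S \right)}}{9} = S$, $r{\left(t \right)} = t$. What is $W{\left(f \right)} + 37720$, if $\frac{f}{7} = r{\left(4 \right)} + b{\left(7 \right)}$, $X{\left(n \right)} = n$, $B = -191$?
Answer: $279320$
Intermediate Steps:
$b{\left(S \right)} = - 9 S$
$f = -413$ ($f = 7 \left(4 - 63\right) = 7 \left(-59\right) = -413$)
$W{\left(H \right)} = \left(-191 + H\right) \left(13 + H\right)$ ($W{\left(H \right)} = \left(H - 191\right) \left(H + 13\right) = \left(-191 + H\right) \left(13 + H\right)$)
$W{\left(f \right)} + 37720 = \left(-2483 + \left(-413\right)^{2} - -73514\right) + 37720 = \left(-2483 + 170569 + 73514\right) + 37720 = 241600 + 37720 = 279320$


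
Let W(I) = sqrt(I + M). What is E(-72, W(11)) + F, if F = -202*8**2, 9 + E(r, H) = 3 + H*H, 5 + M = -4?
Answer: -12932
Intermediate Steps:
M = -9 (M = -5 - 4 = -9)
W(I) = sqrt(-9 + I) (W(I) = sqrt(I - 9) = sqrt(-9 + I))
E(r, H) = -6 + H**2 (E(r, H) = -9 + (3 + H*H) = -9 + (3 + H**2) = -6 + H**2)
F = -12928 (F = -202*64 = -12928)
E(-72, W(11)) + F = (-6 + (sqrt(-9 + 11))**2) - 12928 = (-6 + (sqrt(2))**2) - 12928 = (-6 + 2) - 12928 = -4 - 12928 = -12932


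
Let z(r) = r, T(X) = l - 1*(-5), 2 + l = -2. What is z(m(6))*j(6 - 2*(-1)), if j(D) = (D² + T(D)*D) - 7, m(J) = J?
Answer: 390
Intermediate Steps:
l = -4 (l = -2 - 2 = -4)
T(X) = 1 (T(X) = -4 - 1*(-5) = -4 + 5 = 1)
j(D) = -7 + D + D² (j(D) = (D² + 1*D) - 7 = (D² + D) - 7 = (D + D²) - 7 = -7 + D + D²)
z(m(6))*j(6 - 2*(-1)) = 6*(-7 + (6 - 2*(-1)) + (6 - 2*(-1))²) = 6*(-7 + (6 + 2) + (6 + 2)²) = 6*(-7 + 8 + 8²) = 6*(-7 + 8 + 64) = 6*65 = 390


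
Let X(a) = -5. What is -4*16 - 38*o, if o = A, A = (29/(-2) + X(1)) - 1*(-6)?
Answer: 449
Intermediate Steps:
A = -27/2 (A = (29/(-2) - 5) - 1*(-6) = (29*(-½) - 5) + 6 = (-29/2 - 5) + 6 = -39/2 + 6 = -27/2 ≈ -13.500)
o = -27/2 ≈ -13.500
-4*16 - 38*o = -4*16 - 38*(-27/2) = -64 + 513 = 449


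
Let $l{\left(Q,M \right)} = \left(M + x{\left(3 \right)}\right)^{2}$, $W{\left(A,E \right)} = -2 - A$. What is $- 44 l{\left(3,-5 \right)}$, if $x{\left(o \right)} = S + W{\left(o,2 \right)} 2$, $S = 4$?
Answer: $-5324$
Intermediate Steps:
$x{\left(o \right)} = - 2 o$ ($x{\left(o \right)} = 4 + \left(-2 - o\right) 2 = 4 - \left(4 + 2 o\right) = - 2 o$)
$l{\left(Q,M \right)} = \left(-6 + M\right)^{2}$ ($l{\left(Q,M \right)} = \left(M - 6\right)^{2} = \left(-6 + M\right)^{2}$)
$- 44 l{\left(3,-5 \right)} = - 44 \left(-6 - 5\right)^{2} = - 44 \left(-11\right)^{2} = \left(-44\right) 121 = -5324$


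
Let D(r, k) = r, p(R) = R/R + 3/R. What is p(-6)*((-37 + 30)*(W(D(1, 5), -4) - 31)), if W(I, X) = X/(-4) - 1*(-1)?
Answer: 203/2 ≈ 101.50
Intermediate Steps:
p(R) = 1 + 3/R
W(I, X) = 1 - X/4 (W(I, X) = X*(-1/4) + 1 = -X/4 + 1 = 1 - X/4)
p(-6)*((-37 + 30)*(W(D(1, 5), -4) - 31)) = ((3 - 6)/(-6))*((-37 + 30)*((1 - 1/4*(-4)) - 31)) = (-1/6*(-3))*(-7*((1 + 1) - 31)) = (-7*(2 - 31))/2 = (-7*(-29))/2 = (1/2)*203 = 203/2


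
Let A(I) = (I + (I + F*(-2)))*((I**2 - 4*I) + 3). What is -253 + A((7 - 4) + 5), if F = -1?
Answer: 377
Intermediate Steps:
A(I) = (2 + 2*I)*(3 + I**2 - 4*I) (A(I) = (I + (I - 1*(-2)))*((I**2 - 4*I) + 3) = (I + (I + 2))*(3 + I**2 - 4*I) = (I + (2 + I))*(3 + I**2 - 4*I) = (2 + 2*I)*(3 + I**2 - 4*I))
-253 + A((7 - 4) + 5) = -253 + (6 - 6*((7 - 4) + 5)**2 - 2*((7 - 4) + 5) + 2*((7 - 4) + 5)**3) = -253 + (6 - 6*(3 + 5)**2 - 2*(3 + 5) + 2*(3 + 5)**3) = -253 + (6 - 6*8**2 - 2*8 + 2*8**3) = -253 + (6 - 6*64 - 16 + 2*512) = -253 + (6 - 384 - 16 + 1024) = -253 + 630 = 377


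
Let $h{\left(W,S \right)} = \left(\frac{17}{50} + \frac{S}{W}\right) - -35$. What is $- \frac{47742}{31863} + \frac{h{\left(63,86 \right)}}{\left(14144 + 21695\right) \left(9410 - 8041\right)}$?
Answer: $- \frac{2459512431587459}{1641478860034650} \approx -1.4984$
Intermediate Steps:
$h{\left(W,S \right)} = \frac{1767}{50} + \frac{S}{W}$ ($h{\left(W,S \right)} = \left(17 \cdot \frac{1}{50} + \frac{S}{W}\right) + 35 = \left(\frac{17}{50} + \frac{S}{W}\right) + 35 = \frac{1767}{50} + \frac{S}{W}$)
$- \frac{47742}{31863} + \frac{h{\left(63,86 \right)}}{\left(14144 + 21695\right) \left(9410 - 8041\right)} = - \frac{47742}{31863} + \frac{\frac{1767}{50} + \frac{86}{63}}{\left(14144 + 21695\right) \left(9410 - 8041\right)} = \left(-47742\right) \frac{1}{31863} + \frac{\frac{1767}{50} + 86 \cdot \frac{1}{63}}{35839 \cdot 1369} = - \frac{15914}{10621} + \frac{\frac{1767}{50} + \frac{86}{63}}{49063591} = - \frac{15914}{10621} + \frac{115621}{3150} \cdot \frac{1}{49063591} = - \frac{15914}{10621} + \frac{115621}{154550311650} = - \frac{2459512431587459}{1641478860034650}$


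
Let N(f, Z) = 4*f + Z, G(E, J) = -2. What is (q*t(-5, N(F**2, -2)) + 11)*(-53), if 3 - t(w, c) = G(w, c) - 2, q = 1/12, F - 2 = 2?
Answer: -7367/12 ≈ -613.92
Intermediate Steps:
F = 4 (F = 2 + 2 = 4)
N(f, Z) = Z + 4*f
q = 1/12 ≈ 0.083333
t(w, c) = 7 (t(w, c) = 3 - (-2 - 2) = 3 - 1*(-4) = 3 + 4 = 7)
(q*t(-5, N(F**2, -2)) + 11)*(-53) = ((1/12)*7 + 11)*(-53) = (7/12 + 11)*(-53) = (139/12)*(-53) = -7367/12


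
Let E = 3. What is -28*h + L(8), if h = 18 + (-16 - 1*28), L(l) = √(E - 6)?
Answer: 728 + I*√3 ≈ 728.0 + 1.732*I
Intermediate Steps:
L(l) = I*√3 (L(l) = √(3 - 6) = √(-3) = I*√3)
h = -26 (h = 18 + (-16 - 28) = 18 - 44 = -26)
-28*h + L(8) = -28*(-26) + I*√3 = 728 + I*√3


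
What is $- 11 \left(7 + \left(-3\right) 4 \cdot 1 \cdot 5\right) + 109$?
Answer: $692$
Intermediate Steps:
$- 11 \left(7 + \left(-3\right) 4 \cdot 1 \cdot 5\right) + 109 = - 11 \left(7 + \left(-12\right) 1 \cdot 5\right) + 109 = - 11 \left(7 - 60\right) + 109 = \left(-11\right) \left(-53\right) + 109 = 583 + 109 = 692$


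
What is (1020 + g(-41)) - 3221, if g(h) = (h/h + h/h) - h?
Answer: -2158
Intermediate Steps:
g(h) = 2 - h (g(h) = (1 + 1) - h = 2 - h)
(1020 + g(-41)) - 3221 = (1020 + (2 - 1*(-41))) - 3221 = (1020 + (2 + 41)) - 3221 = (1020 + 43) - 3221 = 1063 - 3221 = -2158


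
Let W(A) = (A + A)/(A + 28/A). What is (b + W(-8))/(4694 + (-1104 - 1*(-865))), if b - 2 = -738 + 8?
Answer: -16712/102465 ≈ -0.16310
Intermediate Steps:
b = -728 (b = 2 + (-738 + 8) = 2 - 730 = -728)
W(A) = 2*A/(A + 28/A) (W(A) = (2*A)/(A + 28/A) = 2*A/(A + 28/A))
(b + W(-8))/(4694 + (-1104 - 1*(-865))) = (-728 + 2*(-8)**2/(28 + (-8)**2))/(4694 + (-1104 - 1*(-865))) = (-728 + 2*64/(28 + 64))/(4694 + (-1104 + 865)) = (-728 + 2*64/92)/(4694 - 239) = (-728 + 2*64*(1/92))/4455 = (-728 + 32/23)*(1/4455) = -16712/23*1/4455 = -16712/102465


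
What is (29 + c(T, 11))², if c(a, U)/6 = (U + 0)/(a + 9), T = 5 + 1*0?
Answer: 55696/49 ≈ 1136.7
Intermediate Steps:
T = 5 (T = 5 + 0 = 5)
c(a, U) = 6*U/(9 + a) (c(a, U) = 6*((U + 0)/(a + 9)) = 6*(U/(9 + a)) = 6*U/(9 + a))
(29 + c(T, 11))² = (29 + 6*11/(9 + 5))² = (29 + 6*11/14)² = (29 + 6*11*(1/14))² = (29 + 33/7)² = (236/7)² = 55696/49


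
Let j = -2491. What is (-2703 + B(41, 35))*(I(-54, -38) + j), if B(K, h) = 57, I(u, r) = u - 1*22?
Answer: 6792282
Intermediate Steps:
I(u, r) = -22 + u (I(u, r) = u - 22 = -22 + u)
(-2703 + B(41, 35))*(I(-54, -38) + j) = (-2703 + 57)*((-22 - 54) - 2491) = -2646*(-76 - 2491) = -2646*(-2567) = 6792282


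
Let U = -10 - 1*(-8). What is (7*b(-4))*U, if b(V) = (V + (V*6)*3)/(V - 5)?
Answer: -1064/9 ≈ -118.22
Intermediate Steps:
b(V) = 19*V/(-5 + V) (b(V) = (V + (6*V)*3)/(-5 + V) = (V + 18*V)/(-5 + V) = (19*V)/(-5 + V) = 19*V/(-5 + V))
U = -2 (U = -10 + 8 = -2)
(7*b(-4))*U = (7*(19*(-4)/(-5 - 4)))*(-2) = (7*(19*(-4)/(-9)))*(-2) = (7*(19*(-4)*(-⅑)))*(-2) = (7*(76/9))*(-2) = (532/9)*(-2) = -1064/9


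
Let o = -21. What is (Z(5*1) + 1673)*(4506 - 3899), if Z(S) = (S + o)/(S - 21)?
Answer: 1016118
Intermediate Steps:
Z(S) = 1 (Z(S) = (S - 21)/(S - 21) = (-21 + S)/(-21 + S) = 1)
(Z(5*1) + 1673)*(4506 - 3899) = (1 + 1673)*(4506 - 3899) = 1674*607 = 1016118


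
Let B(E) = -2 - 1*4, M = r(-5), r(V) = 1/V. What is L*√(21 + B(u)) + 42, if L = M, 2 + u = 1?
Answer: 42 - √15/5 ≈ 41.225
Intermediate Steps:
u = -1 (u = -2 + 1 = -1)
M = -⅕ (M = 1/(-5) = -⅕ ≈ -0.20000)
L = -⅕ ≈ -0.20000
B(E) = -6 (B(E) = -2 - 4 = -6)
L*√(21 + B(u)) + 42 = -√(21 - 6)/5 + 42 = -√15/5 + 42 = 42 - √15/5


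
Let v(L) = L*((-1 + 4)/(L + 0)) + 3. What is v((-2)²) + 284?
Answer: 290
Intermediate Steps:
v(L) = 6 (v(L) = L*(3/L) + 3 = 3 + 3 = 6)
v((-2)²) + 284 = 6 + 284 = 290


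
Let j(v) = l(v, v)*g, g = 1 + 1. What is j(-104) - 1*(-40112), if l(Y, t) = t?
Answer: 39904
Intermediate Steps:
g = 2
j(v) = 2*v (j(v) = v*2 = 2*v)
j(-104) - 1*(-40112) = 2*(-104) - 1*(-40112) = -208 + 40112 = 39904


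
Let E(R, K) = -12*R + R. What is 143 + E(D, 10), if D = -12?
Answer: 275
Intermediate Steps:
E(R, K) = -11*R
143 + E(D, 10) = 143 - 11*(-12) = 143 + 132 = 275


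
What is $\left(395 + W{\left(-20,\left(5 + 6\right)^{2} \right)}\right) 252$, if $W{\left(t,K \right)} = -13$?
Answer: $96264$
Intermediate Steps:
$\left(395 + W{\left(-20,\left(5 + 6\right)^{2} \right)}\right) 252 = \left(395 - 13\right) 252 = 382 \cdot 252 = 96264$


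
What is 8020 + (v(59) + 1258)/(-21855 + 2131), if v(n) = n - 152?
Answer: 158185315/19724 ≈ 8019.9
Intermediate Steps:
v(n) = -152 + n
8020 + (v(59) + 1258)/(-21855 + 2131) = 8020 + ((-152 + 59) + 1258)/(-21855 + 2131) = 8020 + (-93 + 1258)/(-19724) = 8020 + 1165*(-1/19724) = 8020 - 1165/19724 = 158185315/19724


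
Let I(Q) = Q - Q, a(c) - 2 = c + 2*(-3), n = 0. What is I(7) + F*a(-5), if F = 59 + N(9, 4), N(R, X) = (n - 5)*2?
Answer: -441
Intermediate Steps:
N(R, X) = -10 (N(R, X) = (0 - 5)*2 = -5*2 = -10)
a(c) = -4 + c (a(c) = 2 + (c + 2*(-3)) = 2 + (c - 6) = 2 + (-6 + c) = -4 + c)
I(Q) = 0
F = 49 (F = 59 - 10 = 49)
I(7) + F*a(-5) = 0 + 49*(-4 - 5) = 0 + 49*(-9) = 0 - 441 = -441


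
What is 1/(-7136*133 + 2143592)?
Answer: 1/1194504 ≈ 8.3717e-7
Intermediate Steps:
1/(-7136*133 + 2143592) = 1/(-949088 + 2143592) = 1/1194504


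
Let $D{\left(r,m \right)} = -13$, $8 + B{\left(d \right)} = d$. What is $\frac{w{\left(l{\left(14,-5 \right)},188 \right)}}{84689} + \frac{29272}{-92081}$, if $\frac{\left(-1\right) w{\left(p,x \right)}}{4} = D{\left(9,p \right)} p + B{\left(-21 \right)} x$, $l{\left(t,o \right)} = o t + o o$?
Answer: $- \frac{62398500}{708931619} \approx -0.088018$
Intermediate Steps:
$B{\left(d \right)} = -8 + d$
$l{\left(t,o \right)} = o^{2} + o t$ ($l{\left(t,o \right)} = o t + o^{2} = o^{2} + o t$)
$w{\left(p,x \right)} = 52 p + 116 x$ ($w{\left(p,x \right)} = - 4 \left(- 13 p + \left(-8 - 21\right) x\right) = - 4 \left(- 13 p - 29 x\right) = - 4 \left(- 29 x - 13 p\right) = 52 p + 116 x$)
$\frac{w{\left(l{\left(14,-5 \right)},188 \right)}}{84689} + \frac{29272}{-92081} = \frac{52 \left(- 5 \left(-5 + 14\right)\right) + 116 \cdot 188}{84689} + \frac{29272}{-92081} = \left(52 \left(\left(-5\right) 9\right) + 21808\right) \frac{1}{84689} + 29272 \left(- \frac{1}{92081}\right) = \left(52 \left(-45\right) + 21808\right) \frac{1}{84689} - \frac{29272}{92081} = \left(-2340 + 21808\right) \frac{1}{84689} - \frac{29272}{92081} = 19468 \cdot \frac{1}{84689} - \frac{29272}{92081} = \frac{19468}{84689} - \frac{29272}{92081} = - \frac{62398500}{708931619}$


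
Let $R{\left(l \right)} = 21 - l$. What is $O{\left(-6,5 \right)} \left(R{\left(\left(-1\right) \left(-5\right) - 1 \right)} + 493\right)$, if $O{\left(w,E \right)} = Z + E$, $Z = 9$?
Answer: $7140$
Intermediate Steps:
$O{\left(w,E \right)} = 9 + E$
$O{\left(-6,5 \right)} \left(R{\left(\left(-1\right) \left(-5\right) - 1 \right)} + 493\right) = \left(9 + 5\right) \left(\left(21 - \left(\left(-1\right) \left(-5\right) - 1\right)\right) + 493\right) = 14 \left(\left(21 - \left(5 - 1\right)\right) + 493\right) = 14 \left(\left(21 - 4\right) + 493\right) = 14 \left(17 + 493\right) = 14 \cdot 510 = 7140$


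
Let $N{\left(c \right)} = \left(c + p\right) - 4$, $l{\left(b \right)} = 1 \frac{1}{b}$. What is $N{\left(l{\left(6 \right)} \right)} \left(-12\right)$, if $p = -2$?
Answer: $70$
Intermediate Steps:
$l{\left(b \right)} = \frac{1}{b}$
$N{\left(c \right)} = -6 + c$ ($N{\left(c \right)} = \left(c - 2\right) - 4 = \left(-2 + c\right) - 4 = -6 + c$)
$N{\left(l{\left(6 \right)} \right)} \left(-12\right) = \left(-6 + \frac{1}{6}\right) \left(-12\right) = \left(- \frac{35}{6}\right) \left(-12\right) = 70$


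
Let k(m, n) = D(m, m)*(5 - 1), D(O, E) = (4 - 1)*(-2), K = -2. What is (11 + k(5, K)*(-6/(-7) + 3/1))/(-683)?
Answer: 571/4781 ≈ 0.11943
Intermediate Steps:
D(O, E) = -6 (D(O, E) = 3*(-2) = -6)
k(m, n) = -24 (k(m, n) = -6*(5 - 1) = -6*4 = -24)
(11 + k(5, K)*(-6/(-7) + 3/1))/(-683) = (11 - 24*(-6/(-7) + 3/1))/(-683) = (11 - 24*(-6*(-⅐) + 3*1))*(-1/683) = (11 - 24*(6/7 + 3))*(-1/683) = (11 - 24*27/7)*(-1/683) = (11 - 648/7)*(-1/683) = -571/7*(-1/683) = 571/4781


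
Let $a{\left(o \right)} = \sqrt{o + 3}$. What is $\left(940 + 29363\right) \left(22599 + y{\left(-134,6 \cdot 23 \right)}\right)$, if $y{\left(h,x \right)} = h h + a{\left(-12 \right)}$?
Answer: $1228938165 + 90909 i \approx 1.2289 \cdot 10^{9} + 90909.0 i$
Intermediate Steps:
$a{\left(o \right)} = \sqrt{3 + o}$
$y{\left(h,x \right)} = h^{2} + 3 i$ ($y{\left(h,x \right)} = h h + \sqrt{3 - 12} = h^{2} + \sqrt{-9} = h^{2} + 3 i$)
$\left(940 + 29363\right) \left(22599 + y{\left(-134,6 \cdot 23 \right)}\right) = \left(940 + 29363\right) \left(22599 + \left(\left(-134\right)^{2} + 3 i\right)\right) = 30303 \left(22599 + \left(17956 + 3 i\right)\right) = 30303 \left(40555 + 3 i\right) = 1228938165 + 90909 i$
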